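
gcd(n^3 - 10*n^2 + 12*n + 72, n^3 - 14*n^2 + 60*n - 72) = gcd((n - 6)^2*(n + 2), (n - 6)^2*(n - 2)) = n^2 - 12*n + 36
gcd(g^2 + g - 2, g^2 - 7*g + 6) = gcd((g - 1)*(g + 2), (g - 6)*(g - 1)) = g - 1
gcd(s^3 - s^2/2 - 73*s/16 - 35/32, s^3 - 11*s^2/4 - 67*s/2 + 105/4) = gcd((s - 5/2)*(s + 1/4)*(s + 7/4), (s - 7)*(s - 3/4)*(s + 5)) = 1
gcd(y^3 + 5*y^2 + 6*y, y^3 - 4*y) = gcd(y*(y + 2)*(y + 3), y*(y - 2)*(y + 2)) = y^2 + 2*y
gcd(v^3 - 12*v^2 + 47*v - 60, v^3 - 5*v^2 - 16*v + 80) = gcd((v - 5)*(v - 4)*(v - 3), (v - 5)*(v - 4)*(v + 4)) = v^2 - 9*v + 20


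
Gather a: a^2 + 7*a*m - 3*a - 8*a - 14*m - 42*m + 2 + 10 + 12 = a^2 + a*(7*m - 11) - 56*m + 24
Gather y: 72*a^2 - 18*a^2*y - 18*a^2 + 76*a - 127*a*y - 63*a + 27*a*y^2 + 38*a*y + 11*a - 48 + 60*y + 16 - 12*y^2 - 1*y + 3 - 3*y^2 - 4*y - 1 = 54*a^2 + 24*a + y^2*(27*a - 15) + y*(-18*a^2 - 89*a + 55) - 30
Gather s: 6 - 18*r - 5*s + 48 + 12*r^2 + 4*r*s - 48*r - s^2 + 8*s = 12*r^2 - 66*r - s^2 + s*(4*r + 3) + 54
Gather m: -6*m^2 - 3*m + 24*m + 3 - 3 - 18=-6*m^2 + 21*m - 18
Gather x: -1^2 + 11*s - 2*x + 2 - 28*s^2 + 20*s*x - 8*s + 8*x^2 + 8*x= -28*s^2 + 3*s + 8*x^2 + x*(20*s + 6) + 1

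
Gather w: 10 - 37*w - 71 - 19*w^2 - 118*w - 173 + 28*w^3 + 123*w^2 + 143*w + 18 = 28*w^3 + 104*w^2 - 12*w - 216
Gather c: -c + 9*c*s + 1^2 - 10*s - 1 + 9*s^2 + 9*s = c*(9*s - 1) + 9*s^2 - s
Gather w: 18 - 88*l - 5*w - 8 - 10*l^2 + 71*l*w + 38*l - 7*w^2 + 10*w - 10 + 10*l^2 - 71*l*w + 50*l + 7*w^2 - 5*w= 0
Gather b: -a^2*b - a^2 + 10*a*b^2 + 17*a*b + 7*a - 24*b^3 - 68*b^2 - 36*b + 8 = -a^2 + 7*a - 24*b^3 + b^2*(10*a - 68) + b*(-a^2 + 17*a - 36) + 8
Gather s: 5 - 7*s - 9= -7*s - 4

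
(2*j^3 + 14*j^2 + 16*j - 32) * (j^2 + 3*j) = 2*j^5 + 20*j^4 + 58*j^3 + 16*j^2 - 96*j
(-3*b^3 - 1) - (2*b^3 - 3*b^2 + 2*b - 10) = -5*b^3 + 3*b^2 - 2*b + 9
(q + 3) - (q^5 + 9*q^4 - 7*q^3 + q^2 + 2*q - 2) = -q^5 - 9*q^4 + 7*q^3 - q^2 - q + 5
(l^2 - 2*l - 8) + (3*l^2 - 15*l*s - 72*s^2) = 4*l^2 - 15*l*s - 2*l - 72*s^2 - 8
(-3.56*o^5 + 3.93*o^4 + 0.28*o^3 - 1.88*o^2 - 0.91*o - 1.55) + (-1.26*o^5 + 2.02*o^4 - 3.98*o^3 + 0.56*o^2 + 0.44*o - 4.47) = -4.82*o^5 + 5.95*o^4 - 3.7*o^3 - 1.32*o^2 - 0.47*o - 6.02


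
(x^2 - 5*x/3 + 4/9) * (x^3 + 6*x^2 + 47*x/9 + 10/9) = x^5 + 13*x^4/3 - 13*x^3/3 - 133*x^2/27 + 38*x/81 + 40/81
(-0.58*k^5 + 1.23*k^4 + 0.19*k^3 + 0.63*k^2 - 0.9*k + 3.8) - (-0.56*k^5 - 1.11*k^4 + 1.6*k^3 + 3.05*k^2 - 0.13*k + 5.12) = -0.0199999999999999*k^5 + 2.34*k^4 - 1.41*k^3 - 2.42*k^2 - 0.77*k - 1.32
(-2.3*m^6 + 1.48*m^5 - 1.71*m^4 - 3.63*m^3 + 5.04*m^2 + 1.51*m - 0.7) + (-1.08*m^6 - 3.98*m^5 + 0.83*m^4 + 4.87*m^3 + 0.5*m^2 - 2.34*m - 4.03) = -3.38*m^6 - 2.5*m^5 - 0.88*m^4 + 1.24*m^3 + 5.54*m^2 - 0.83*m - 4.73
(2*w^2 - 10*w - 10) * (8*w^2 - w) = 16*w^4 - 82*w^3 - 70*w^2 + 10*w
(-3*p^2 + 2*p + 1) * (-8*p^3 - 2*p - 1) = 24*p^5 - 16*p^4 - 2*p^3 - p^2 - 4*p - 1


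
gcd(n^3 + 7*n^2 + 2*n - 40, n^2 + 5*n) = n + 5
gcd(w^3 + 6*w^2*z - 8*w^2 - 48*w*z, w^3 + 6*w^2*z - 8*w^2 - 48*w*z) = w^3 + 6*w^2*z - 8*w^2 - 48*w*z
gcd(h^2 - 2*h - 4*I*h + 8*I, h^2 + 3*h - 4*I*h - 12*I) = h - 4*I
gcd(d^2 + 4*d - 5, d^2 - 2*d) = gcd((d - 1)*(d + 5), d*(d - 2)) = 1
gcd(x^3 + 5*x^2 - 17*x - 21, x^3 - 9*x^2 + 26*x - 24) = x - 3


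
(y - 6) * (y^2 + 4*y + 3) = y^3 - 2*y^2 - 21*y - 18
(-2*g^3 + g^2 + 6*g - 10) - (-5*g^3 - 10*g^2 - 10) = 3*g^3 + 11*g^2 + 6*g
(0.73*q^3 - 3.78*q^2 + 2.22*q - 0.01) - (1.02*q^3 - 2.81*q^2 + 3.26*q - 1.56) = -0.29*q^3 - 0.97*q^2 - 1.04*q + 1.55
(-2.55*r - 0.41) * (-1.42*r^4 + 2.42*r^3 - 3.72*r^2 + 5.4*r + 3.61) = 3.621*r^5 - 5.5888*r^4 + 8.4938*r^3 - 12.2448*r^2 - 11.4195*r - 1.4801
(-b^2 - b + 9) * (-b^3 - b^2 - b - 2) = b^5 + 2*b^4 - 7*b^3 - 6*b^2 - 7*b - 18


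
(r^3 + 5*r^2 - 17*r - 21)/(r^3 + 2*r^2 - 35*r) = (r^2 - 2*r - 3)/(r*(r - 5))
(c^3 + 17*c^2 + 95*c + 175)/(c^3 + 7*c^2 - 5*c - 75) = (c + 7)/(c - 3)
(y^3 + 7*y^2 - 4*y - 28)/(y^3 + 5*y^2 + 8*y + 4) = (y^2 + 5*y - 14)/(y^2 + 3*y + 2)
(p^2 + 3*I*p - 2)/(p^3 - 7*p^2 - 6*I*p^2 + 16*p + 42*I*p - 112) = (p + I)/(p^2 - p*(7 + 8*I) + 56*I)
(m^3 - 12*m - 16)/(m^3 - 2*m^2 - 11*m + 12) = (m^2 + 4*m + 4)/(m^2 + 2*m - 3)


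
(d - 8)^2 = d^2 - 16*d + 64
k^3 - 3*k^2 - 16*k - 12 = (k - 6)*(k + 1)*(k + 2)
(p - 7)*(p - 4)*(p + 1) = p^3 - 10*p^2 + 17*p + 28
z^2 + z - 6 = (z - 2)*(z + 3)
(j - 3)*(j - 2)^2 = j^3 - 7*j^2 + 16*j - 12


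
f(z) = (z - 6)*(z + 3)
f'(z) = 2*z - 3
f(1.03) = -20.03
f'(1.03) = -0.94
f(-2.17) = -6.78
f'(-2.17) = -7.34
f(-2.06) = -7.58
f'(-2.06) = -7.12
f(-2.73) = -2.36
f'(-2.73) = -8.46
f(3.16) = -17.49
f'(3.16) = 3.32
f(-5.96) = 35.40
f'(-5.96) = -14.92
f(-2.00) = -8.00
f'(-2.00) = -7.00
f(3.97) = -14.15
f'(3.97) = 4.94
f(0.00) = -18.00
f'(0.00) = -3.00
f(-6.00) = 36.00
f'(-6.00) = -15.00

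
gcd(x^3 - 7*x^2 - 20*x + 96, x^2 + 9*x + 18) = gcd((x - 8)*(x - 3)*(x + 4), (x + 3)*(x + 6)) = 1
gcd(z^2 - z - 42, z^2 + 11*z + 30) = z + 6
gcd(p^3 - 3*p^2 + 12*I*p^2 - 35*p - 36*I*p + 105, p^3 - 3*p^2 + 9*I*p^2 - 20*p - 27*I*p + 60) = p^2 + p*(-3 + 5*I) - 15*I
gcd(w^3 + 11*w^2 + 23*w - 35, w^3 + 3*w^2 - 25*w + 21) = w^2 + 6*w - 7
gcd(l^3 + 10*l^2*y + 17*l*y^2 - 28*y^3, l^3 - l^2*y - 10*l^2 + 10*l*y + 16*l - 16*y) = -l + y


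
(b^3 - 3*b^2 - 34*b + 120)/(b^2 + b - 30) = b - 4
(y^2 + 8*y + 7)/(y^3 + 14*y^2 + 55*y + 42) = 1/(y + 6)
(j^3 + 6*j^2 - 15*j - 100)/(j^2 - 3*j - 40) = (j^2 + j - 20)/(j - 8)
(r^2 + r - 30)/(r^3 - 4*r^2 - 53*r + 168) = (r^2 + r - 30)/(r^3 - 4*r^2 - 53*r + 168)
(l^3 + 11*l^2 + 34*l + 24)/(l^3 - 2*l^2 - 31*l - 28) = (l + 6)/(l - 7)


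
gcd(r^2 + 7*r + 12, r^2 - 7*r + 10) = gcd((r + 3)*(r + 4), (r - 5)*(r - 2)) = 1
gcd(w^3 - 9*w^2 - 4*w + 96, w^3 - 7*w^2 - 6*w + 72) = w^2 - w - 12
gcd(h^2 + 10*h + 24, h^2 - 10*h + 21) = 1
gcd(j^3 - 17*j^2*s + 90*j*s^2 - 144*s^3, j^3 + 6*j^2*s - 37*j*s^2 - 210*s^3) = -j + 6*s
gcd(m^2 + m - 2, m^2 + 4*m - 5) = m - 1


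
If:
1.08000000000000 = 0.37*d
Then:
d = 2.92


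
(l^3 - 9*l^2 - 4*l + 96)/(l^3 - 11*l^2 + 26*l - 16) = (l^2 - l - 12)/(l^2 - 3*l + 2)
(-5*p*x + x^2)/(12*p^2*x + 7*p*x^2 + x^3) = (-5*p + x)/(12*p^2 + 7*p*x + x^2)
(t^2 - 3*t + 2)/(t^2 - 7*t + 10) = (t - 1)/(t - 5)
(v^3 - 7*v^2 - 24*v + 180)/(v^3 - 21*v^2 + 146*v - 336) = (v^2 - v - 30)/(v^2 - 15*v + 56)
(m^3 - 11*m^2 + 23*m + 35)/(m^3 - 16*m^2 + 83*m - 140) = (m + 1)/(m - 4)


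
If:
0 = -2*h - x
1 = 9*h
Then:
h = 1/9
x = -2/9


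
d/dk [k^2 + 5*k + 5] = 2*k + 5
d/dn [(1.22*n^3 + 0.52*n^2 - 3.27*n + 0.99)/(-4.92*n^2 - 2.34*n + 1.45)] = (-6.0024*n^4 - 5.7096*n^3 - 11.9982*n^2 + 11.2496*n - 2.4249)/(24.2064*n^4 + 23.0256*n^3 - 8.7924*n^2 - 6.786*n + 2.1025)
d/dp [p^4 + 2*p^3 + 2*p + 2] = 4*p^3 + 6*p^2 + 2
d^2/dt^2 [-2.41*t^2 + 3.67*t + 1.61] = -4.82000000000000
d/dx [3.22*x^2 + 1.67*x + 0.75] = 6.44*x + 1.67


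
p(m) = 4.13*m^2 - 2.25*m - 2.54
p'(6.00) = 47.31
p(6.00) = 132.64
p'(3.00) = 22.53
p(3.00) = 27.88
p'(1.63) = 11.21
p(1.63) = 4.77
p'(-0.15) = -3.49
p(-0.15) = -2.11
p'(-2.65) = -24.14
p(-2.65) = 32.43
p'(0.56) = 2.38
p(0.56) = -2.50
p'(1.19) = 7.58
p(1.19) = 0.63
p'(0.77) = 4.11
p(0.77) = -1.82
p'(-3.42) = -30.50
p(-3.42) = 53.46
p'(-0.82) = -9.02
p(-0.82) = 2.08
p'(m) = 8.26*m - 2.25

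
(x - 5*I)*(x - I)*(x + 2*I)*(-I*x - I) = -I*x^4 - 4*x^3 - I*x^3 - 4*x^2 - 7*I*x^2 - 10*x - 7*I*x - 10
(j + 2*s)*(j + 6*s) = j^2 + 8*j*s + 12*s^2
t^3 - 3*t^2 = t^2*(t - 3)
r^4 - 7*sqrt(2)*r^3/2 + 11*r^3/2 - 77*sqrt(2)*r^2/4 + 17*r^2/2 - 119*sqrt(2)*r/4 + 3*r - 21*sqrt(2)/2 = (r + 1/2)*(r + 2)*(r + 3)*(r - 7*sqrt(2)/2)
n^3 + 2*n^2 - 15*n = n*(n - 3)*(n + 5)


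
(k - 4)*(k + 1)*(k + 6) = k^3 + 3*k^2 - 22*k - 24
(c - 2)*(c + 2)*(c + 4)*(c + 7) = c^4 + 11*c^3 + 24*c^2 - 44*c - 112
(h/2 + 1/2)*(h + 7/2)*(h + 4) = h^3/2 + 17*h^2/4 + 43*h/4 + 7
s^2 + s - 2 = (s - 1)*(s + 2)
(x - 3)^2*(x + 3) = x^3 - 3*x^2 - 9*x + 27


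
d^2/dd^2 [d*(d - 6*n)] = 2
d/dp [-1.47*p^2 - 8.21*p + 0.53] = -2.94*p - 8.21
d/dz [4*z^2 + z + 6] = 8*z + 1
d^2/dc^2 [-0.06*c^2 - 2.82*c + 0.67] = -0.120000000000000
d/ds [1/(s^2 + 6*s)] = 2*(-s - 3)/(s^2*(s + 6)^2)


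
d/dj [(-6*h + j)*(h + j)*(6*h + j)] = -36*h^2 + 2*h*j + 3*j^2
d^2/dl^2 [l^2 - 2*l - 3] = 2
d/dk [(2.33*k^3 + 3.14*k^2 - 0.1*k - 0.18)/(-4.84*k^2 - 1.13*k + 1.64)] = (-11.2772*k^4 - 5.2658*k^3 + 7.4314*k^2 + 8.5568*k - 0.3674)/(23.4256*k^4 + 10.9384*k^3 - 14.5983*k^2 - 3.7064*k + 2.6896)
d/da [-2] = 0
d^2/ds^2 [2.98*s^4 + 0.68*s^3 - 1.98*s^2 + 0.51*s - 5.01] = 35.76*s^2 + 4.08*s - 3.96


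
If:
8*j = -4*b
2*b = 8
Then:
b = 4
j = -2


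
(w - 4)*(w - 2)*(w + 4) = w^3 - 2*w^2 - 16*w + 32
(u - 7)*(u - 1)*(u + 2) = u^3 - 6*u^2 - 9*u + 14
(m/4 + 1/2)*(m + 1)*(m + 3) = m^3/4 + 3*m^2/2 + 11*m/4 + 3/2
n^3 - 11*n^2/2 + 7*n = n*(n - 7/2)*(n - 2)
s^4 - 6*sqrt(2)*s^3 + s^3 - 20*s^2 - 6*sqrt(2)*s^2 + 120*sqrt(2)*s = s*(s - 4)*(s + 5)*(s - 6*sqrt(2))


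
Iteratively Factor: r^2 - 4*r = (r)*(r - 4)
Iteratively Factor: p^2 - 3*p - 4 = (p + 1)*(p - 4)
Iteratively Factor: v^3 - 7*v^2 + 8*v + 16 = (v + 1)*(v^2 - 8*v + 16) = (v - 4)*(v + 1)*(v - 4)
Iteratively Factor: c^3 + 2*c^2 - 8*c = (c)*(c^2 + 2*c - 8) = c*(c + 4)*(c - 2)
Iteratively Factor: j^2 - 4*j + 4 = (j - 2)*(j - 2)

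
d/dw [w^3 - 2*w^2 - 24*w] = 3*w^2 - 4*w - 24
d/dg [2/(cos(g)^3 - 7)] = 6*sin(g)*cos(g)^2/(cos(g)^3 - 7)^2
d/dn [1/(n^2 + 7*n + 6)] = (-2*n - 7)/(n^2 + 7*n + 6)^2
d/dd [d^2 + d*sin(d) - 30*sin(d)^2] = d*cos(d) + 2*d + sin(d) - 30*sin(2*d)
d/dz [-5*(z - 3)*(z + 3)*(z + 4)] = -15*z^2 - 40*z + 45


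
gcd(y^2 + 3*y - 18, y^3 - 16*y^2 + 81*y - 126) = y - 3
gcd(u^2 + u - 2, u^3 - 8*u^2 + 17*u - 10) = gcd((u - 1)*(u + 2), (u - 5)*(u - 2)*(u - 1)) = u - 1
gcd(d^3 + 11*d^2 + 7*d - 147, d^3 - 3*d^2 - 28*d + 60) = 1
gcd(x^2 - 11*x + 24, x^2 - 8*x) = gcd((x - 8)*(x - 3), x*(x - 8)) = x - 8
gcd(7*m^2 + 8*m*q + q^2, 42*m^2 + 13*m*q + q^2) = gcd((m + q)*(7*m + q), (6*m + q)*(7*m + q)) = 7*m + q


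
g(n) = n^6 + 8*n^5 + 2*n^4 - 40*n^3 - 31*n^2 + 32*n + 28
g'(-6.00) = -460.00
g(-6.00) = -5600.00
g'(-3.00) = 704.00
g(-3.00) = -320.00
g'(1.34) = -92.41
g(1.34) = -34.23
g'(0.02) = 30.71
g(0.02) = 28.63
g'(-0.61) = 28.38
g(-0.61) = 5.68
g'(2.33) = 928.22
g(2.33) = 196.62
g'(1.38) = -85.96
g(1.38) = -37.80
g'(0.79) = -70.50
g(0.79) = 17.70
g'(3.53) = 8169.39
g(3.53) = 4625.53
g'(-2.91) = 615.43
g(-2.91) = -260.67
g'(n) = 6*n^5 + 40*n^4 + 8*n^3 - 120*n^2 - 62*n + 32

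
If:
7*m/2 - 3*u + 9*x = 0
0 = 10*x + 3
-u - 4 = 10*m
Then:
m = -93/335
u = -82/67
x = -3/10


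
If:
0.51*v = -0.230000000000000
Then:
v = -0.45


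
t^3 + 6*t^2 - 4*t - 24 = (t - 2)*(t + 2)*(t + 6)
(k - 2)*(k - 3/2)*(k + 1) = k^3 - 5*k^2/2 - k/2 + 3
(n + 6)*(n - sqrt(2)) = n^2 - sqrt(2)*n + 6*n - 6*sqrt(2)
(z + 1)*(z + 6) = z^2 + 7*z + 6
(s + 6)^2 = s^2 + 12*s + 36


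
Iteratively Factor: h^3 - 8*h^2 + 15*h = (h - 3)*(h^2 - 5*h) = (h - 5)*(h - 3)*(h)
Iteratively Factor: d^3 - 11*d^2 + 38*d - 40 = (d - 2)*(d^2 - 9*d + 20) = (d - 5)*(d - 2)*(d - 4)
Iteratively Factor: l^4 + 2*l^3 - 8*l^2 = (l + 4)*(l^3 - 2*l^2) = l*(l + 4)*(l^2 - 2*l) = l*(l - 2)*(l + 4)*(l)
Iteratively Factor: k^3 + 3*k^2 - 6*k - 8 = (k + 4)*(k^2 - k - 2) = (k + 1)*(k + 4)*(k - 2)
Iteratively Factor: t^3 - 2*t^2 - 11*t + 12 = (t + 3)*(t^2 - 5*t + 4) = (t - 4)*(t + 3)*(t - 1)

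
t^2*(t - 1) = t^3 - t^2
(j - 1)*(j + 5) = j^2 + 4*j - 5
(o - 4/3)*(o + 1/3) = o^2 - o - 4/9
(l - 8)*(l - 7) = l^2 - 15*l + 56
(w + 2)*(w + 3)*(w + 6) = w^3 + 11*w^2 + 36*w + 36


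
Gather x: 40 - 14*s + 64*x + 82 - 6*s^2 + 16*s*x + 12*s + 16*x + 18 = -6*s^2 - 2*s + x*(16*s + 80) + 140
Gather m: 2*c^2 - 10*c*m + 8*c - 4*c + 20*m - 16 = 2*c^2 + 4*c + m*(20 - 10*c) - 16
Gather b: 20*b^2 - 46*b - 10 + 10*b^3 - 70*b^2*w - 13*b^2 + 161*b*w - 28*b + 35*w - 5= 10*b^3 + b^2*(7 - 70*w) + b*(161*w - 74) + 35*w - 15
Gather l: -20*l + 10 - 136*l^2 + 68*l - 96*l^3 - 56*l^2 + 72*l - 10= -96*l^3 - 192*l^2 + 120*l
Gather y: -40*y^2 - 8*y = -40*y^2 - 8*y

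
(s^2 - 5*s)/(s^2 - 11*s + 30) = s/(s - 6)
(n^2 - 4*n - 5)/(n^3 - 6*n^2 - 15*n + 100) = (n + 1)/(n^2 - n - 20)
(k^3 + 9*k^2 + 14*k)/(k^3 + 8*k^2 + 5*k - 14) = k/(k - 1)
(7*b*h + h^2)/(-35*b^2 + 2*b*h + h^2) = -h/(5*b - h)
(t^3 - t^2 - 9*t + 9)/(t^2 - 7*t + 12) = (t^2 + 2*t - 3)/(t - 4)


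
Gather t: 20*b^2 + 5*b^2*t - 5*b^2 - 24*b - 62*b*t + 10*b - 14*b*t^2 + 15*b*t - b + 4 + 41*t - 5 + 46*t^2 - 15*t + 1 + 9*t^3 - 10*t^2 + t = 15*b^2 - 15*b + 9*t^3 + t^2*(36 - 14*b) + t*(5*b^2 - 47*b + 27)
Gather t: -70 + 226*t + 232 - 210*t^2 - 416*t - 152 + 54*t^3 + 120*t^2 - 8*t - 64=54*t^3 - 90*t^2 - 198*t - 54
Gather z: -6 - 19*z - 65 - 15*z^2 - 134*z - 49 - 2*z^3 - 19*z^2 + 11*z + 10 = -2*z^3 - 34*z^2 - 142*z - 110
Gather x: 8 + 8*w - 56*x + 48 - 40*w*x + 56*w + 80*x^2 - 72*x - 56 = 64*w + 80*x^2 + x*(-40*w - 128)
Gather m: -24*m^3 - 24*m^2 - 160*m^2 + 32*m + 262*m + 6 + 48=-24*m^3 - 184*m^2 + 294*m + 54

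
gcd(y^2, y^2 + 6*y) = y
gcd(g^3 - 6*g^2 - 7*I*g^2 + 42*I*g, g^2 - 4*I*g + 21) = g - 7*I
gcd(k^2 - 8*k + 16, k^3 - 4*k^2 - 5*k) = 1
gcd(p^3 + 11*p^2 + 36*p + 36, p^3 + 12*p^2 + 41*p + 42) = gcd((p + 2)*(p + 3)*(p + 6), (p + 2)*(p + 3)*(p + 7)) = p^2 + 5*p + 6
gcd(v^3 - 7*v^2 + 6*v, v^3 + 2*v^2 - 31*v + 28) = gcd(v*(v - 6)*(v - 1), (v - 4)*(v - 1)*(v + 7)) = v - 1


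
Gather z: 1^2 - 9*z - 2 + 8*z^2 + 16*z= 8*z^2 + 7*z - 1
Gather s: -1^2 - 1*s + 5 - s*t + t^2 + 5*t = s*(-t - 1) + t^2 + 5*t + 4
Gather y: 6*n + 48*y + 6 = 6*n + 48*y + 6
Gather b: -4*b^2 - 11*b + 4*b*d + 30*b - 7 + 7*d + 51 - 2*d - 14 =-4*b^2 + b*(4*d + 19) + 5*d + 30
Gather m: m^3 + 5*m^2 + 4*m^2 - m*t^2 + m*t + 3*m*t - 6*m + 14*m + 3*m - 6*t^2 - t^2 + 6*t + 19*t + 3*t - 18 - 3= m^3 + 9*m^2 + m*(-t^2 + 4*t + 11) - 7*t^2 + 28*t - 21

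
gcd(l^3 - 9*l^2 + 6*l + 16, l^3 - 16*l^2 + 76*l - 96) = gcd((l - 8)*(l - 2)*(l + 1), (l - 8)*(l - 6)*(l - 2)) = l^2 - 10*l + 16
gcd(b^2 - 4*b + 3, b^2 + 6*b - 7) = b - 1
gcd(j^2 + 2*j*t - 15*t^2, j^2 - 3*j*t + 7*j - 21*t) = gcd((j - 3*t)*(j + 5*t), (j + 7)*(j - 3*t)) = -j + 3*t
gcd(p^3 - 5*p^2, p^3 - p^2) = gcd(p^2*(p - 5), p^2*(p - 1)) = p^2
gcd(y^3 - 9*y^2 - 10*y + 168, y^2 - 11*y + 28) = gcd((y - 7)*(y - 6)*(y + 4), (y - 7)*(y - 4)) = y - 7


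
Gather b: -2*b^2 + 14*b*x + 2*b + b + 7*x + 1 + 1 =-2*b^2 + b*(14*x + 3) + 7*x + 2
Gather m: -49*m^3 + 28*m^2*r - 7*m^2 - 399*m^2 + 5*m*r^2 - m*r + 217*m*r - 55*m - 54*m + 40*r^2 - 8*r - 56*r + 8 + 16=-49*m^3 + m^2*(28*r - 406) + m*(5*r^2 + 216*r - 109) + 40*r^2 - 64*r + 24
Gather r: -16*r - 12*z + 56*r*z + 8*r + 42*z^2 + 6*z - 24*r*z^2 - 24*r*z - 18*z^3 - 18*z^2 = r*(-24*z^2 + 32*z - 8) - 18*z^3 + 24*z^2 - 6*z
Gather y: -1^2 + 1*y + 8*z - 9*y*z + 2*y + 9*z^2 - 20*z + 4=y*(3 - 9*z) + 9*z^2 - 12*z + 3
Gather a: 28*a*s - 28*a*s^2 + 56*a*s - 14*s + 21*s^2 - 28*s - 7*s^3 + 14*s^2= a*(-28*s^2 + 84*s) - 7*s^3 + 35*s^2 - 42*s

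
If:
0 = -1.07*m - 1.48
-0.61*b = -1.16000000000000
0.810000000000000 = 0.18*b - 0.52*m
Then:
No Solution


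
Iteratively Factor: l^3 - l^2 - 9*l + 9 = (l - 1)*(l^2 - 9) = (l - 1)*(l + 3)*(l - 3)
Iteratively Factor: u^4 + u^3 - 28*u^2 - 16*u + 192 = (u - 3)*(u^3 + 4*u^2 - 16*u - 64) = (u - 3)*(u + 4)*(u^2 - 16) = (u - 4)*(u - 3)*(u + 4)*(u + 4)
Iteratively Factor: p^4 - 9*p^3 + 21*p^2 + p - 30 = (p - 3)*(p^3 - 6*p^2 + 3*p + 10) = (p - 3)*(p + 1)*(p^2 - 7*p + 10) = (p - 5)*(p - 3)*(p + 1)*(p - 2)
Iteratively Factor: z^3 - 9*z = (z - 3)*(z^2 + 3*z) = z*(z - 3)*(z + 3)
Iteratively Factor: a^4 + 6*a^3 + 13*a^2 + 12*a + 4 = (a + 2)*(a^3 + 4*a^2 + 5*a + 2) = (a + 1)*(a + 2)*(a^2 + 3*a + 2) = (a + 1)*(a + 2)^2*(a + 1)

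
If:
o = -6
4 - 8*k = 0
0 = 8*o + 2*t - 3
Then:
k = 1/2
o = -6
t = 51/2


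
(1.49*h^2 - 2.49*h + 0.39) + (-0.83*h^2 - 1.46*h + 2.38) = 0.66*h^2 - 3.95*h + 2.77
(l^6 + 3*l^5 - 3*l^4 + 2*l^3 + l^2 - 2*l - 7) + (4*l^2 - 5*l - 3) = l^6 + 3*l^5 - 3*l^4 + 2*l^3 + 5*l^2 - 7*l - 10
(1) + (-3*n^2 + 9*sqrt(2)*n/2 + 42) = -3*n^2 + 9*sqrt(2)*n/2 + 43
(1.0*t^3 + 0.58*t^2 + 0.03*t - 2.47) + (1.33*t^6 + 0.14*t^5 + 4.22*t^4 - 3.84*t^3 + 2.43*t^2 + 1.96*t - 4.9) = 1.33*t^6 + 0.14*t^5 + 4.22*t^4 - 2.84*t^3 + 3.01*t^2 + 1.99*t - 7.37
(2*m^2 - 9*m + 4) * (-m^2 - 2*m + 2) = -2*m^4 + 5*m^3 + 18*m^2 - 26*m + 8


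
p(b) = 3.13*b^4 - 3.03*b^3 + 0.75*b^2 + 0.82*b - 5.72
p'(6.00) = 2386.90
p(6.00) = 3428.20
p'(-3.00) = -423.53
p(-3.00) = 333.91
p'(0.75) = 2.11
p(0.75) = -4.97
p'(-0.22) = -0.08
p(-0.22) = -5.82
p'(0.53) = 0.93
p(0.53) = -5.28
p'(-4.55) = -1373.53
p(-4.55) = 1632.99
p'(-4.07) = -999.95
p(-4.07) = 1066.51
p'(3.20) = 322.79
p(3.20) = 233.50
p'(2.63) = 169.65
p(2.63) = 96.25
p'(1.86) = 52.73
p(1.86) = 16.36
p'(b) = 12.52*b^3 - 9.09*b^2 + 1.5*b + 0.82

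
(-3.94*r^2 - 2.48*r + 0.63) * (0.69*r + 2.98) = -2.7186*r^3 - 13.4524*r^2 - 6.9557*r + 1.8774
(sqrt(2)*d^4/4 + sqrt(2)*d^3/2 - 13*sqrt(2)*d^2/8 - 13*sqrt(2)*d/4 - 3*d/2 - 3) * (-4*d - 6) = -sqrt(2)*d^5 - 7*sqrt(2)*d^4/2 + 7*sqrt(2)*d^3/2 + 6*d^2 + 91*sqrt(2)*d^2/4 + 21*d + 39*sqrt(2)*d/2 + 18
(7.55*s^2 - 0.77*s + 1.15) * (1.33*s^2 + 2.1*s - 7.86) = 10.0415*s^4 + 14.8309*s^3 - 59.4305*s^2 + 8.4672*s - 9.039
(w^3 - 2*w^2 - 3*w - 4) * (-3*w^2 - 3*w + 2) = -3*w^5 + 3*w^4 + 17*w^3 + 17*w^2 + 6*w - 8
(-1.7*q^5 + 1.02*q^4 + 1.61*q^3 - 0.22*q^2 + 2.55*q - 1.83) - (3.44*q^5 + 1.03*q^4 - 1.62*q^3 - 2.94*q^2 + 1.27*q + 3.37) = -5.14*q^5 - 0.01*q^4 + 3.23*q^3 + 2.72*q^2 + 1.28*q - 5.2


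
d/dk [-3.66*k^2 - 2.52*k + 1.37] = -7.32*k - 2.52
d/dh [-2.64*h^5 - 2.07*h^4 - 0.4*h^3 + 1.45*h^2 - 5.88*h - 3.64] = -13.2*h^4 - 8.28*h^3 - 1.2*h^2 + 2.9*h - 5.88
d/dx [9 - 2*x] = -2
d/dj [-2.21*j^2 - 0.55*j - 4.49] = -4.42*j - 0.55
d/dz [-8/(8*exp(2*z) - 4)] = 8*exp(2*z)/(2*exp(2*z) - 1)^2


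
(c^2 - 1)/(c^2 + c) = (c - 1)/c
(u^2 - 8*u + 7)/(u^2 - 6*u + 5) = (u - 7)/(u - 5)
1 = 1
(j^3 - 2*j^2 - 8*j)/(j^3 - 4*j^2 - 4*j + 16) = j/(j - 2)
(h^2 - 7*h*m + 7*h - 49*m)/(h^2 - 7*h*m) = (h + 7)/h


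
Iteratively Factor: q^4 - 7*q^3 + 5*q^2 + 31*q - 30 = (q - 3)*(q^3 - 4*q^2 - 7*q + 10) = (q - 3)*(q + 2)*(q^2 - 6*q + 5) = (q - 5)*(q - 3)*(q + 2)*(q - 1)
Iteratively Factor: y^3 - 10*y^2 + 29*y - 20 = (y - 4)*(y^2 - 6*y + 5) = (y - 5)*(y - 4)*(y - 1)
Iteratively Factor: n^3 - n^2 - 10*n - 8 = (n + 2)*(n^2 - 3*n - 4) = (n - 4)*(n + 2)*(n + 1)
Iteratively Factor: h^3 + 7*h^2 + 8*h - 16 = (h + 4)*(h^2 + 3*h - 4) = (h + 4)^2*(h - 1)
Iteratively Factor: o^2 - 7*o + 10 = (o - 2)*(o - 5)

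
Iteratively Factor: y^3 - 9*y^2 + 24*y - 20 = (y - 5)*(y^2 - 4*y + 4) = (y - 5)*(y - 2)*(y - 2)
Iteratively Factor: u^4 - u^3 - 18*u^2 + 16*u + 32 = (u - 2)*(u^3 + u^2 - 16*u - 16) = (u - 4)*(u - 2)*(u^2 + 5*u + 4) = (u - 4)*(u - 2)*(u + 1)*(u + 4)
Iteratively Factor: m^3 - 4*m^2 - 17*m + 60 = (m + 4)*(m^2 - 8*m + 15) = (m - 5)*(m + 4)*(m - 3)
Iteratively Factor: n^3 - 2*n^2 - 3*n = (n)*(n^2 - 2*n - 3) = n*(n - 3)*(n + 1)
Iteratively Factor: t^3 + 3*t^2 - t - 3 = (t + 1)*(t^2 + 2*t - 3) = (t - 1)*(t + 1)*(t + 3)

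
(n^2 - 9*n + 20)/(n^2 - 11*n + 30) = (n - 4)/(n - 6)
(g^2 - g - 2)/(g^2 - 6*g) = (g^2 - g - 2)/(g*(g - 6))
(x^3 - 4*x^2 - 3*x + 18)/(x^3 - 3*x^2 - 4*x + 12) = (x - 3)/(x - 2)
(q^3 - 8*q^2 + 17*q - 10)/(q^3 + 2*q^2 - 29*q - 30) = (q^2 - 3*q + 2)/(q^2 + 7*q + 6)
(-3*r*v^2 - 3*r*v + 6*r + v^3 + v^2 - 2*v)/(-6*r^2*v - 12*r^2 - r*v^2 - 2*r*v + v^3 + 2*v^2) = (v - 1)/(2*r + v)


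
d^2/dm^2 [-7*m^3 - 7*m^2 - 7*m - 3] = -42*m - 14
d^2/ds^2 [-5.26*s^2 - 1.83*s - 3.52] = -10.5200000000000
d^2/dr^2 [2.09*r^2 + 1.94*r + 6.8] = 4.18000000000000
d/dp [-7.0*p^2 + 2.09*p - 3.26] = 2.09 - 14.0*p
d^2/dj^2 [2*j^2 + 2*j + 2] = 4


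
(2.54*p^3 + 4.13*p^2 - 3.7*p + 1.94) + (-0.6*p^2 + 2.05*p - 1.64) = 2.54*p^3 + 3.53*p^2 - 1.65*p + 0.3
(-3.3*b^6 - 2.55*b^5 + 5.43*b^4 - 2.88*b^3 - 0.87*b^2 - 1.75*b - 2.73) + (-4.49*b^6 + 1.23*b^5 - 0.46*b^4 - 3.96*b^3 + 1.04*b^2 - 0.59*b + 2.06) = -7.79*b^6 - 1.32*b^5 + 4.97*b^4 - 6.84*b^3 + 0.17*b^2 - 2.34*b - 0.67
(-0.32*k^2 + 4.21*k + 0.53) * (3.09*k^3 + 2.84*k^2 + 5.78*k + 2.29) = -0.9888*k^5 + 12.1001*k^4 + 11.7445*k^3 + 25.1062*k^2 + 12.7043*k + 1.2137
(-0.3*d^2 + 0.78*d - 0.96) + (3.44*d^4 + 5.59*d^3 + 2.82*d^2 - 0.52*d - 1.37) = 3.44*d^4 + 5.59*d^3 + 2.52*d^2 + 0.26*d - 2.33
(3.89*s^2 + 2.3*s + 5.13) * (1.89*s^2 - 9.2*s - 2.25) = 7.3521*s^4 - 31.441*s^3 - 20.2168*s^2 - 52.371*s - 11.5425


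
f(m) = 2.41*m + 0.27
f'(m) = 2.41000000000000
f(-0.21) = -0.24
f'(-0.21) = 2.41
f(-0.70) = -1.42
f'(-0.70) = 2.41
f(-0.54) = -1.03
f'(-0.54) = 2.41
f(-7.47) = -17.73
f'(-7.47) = 2.41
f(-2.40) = -5.51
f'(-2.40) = 2.41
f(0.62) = 1.76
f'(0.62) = 2.41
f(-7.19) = -17.06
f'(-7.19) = 2.41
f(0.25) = 0.87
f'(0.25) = 2.41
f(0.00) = 0.27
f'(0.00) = 2.41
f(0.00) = 0.27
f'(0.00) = 2.41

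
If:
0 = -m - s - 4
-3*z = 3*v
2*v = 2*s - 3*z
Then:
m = -z/2 - 4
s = z/2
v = -z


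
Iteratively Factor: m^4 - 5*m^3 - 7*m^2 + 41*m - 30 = (m + 3)*(m^3 - 8*m^2 + 17*m - 10) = (m - 1)*(m + 3)*(m^2 - 7*m + 10) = (m - 2)*(m - 1)*(m + 3)*(m - 5)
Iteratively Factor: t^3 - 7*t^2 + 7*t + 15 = (t - 5)*(t^2 - 2*t - 3) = (t - 5)*(t - 3)*(t + 1)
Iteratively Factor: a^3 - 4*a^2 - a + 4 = (a + 1)*(a^2 - 5*a + 4) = (a - 1)*(a + 1)*(a - 4)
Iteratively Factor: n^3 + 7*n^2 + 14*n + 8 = (n + 4)*(n^2 + 3*n + 2) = (n + 2)*(n + 4)*(n + 1)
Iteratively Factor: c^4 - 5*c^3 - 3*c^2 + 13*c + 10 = (c - 5)*(c^3 - 3*c - 2) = (c - 5)*(c + 1)*(c^2 - c - 2) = (c - 5)*(c + 1)^2*(c - 2)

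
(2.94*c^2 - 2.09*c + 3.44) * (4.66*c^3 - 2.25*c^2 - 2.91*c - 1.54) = 13.7004*c^5 - 16.3544*c^4 + 12.1775*c^3 - 6.1857*c^2 - 6.7918*c - 5.2976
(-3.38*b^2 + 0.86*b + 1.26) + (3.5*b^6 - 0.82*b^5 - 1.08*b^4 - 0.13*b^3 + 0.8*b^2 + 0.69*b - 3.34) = 3.5*b^6 - 0.82*b^5 - 1.08*b^4 - 0.13*b^3 - 2.58*b^2 + 1.55*b - 2.08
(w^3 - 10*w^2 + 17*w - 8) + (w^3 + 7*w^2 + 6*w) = 2*w^3 - 3*w^2 + 23*w - 8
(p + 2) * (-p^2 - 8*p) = -p^3 - 10*p^2 - 16*p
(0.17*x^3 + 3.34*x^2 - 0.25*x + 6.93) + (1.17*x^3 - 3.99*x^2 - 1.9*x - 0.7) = 1.34*x^3 - 0.65*x^2 - 2.15*x + 6.23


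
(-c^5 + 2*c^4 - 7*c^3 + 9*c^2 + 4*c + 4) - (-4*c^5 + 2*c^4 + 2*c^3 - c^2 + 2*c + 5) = 3*c^5 - 9*c^3 + 10*c^2 + 2*c - 1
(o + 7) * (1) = o + 7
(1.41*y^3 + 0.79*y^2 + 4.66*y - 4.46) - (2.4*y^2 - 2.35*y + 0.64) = 1.41*y^3 - 1.61*y^2 + 7.01*y - 5.1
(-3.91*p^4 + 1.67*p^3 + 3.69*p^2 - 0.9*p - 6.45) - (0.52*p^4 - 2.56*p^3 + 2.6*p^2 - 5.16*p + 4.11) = -4.43*p^4 + 4.23*p^3 + 1.09*p^2 + 4.26*p - 10.56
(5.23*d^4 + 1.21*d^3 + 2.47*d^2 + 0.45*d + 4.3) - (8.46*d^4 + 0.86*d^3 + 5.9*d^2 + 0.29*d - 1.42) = -3.23*d^4 + 0.35*d^3 - 3.43*d^2 + 0.16*d + 5.72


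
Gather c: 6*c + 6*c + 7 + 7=12*c + 14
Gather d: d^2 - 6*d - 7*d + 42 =d^2 - 13*d + 42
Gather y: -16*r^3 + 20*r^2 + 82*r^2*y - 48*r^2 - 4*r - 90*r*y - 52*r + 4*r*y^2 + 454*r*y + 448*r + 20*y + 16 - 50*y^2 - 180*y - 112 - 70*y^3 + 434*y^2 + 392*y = -16*r^3 - 28*r^2 + 392*r - 70*y^3 + y^2*(4*r + 384) + y*(82*r^2 + 364*r + 232) - 96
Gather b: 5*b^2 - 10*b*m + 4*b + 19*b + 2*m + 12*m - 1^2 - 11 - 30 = 5*b^2 + b*(23 - 10*m) + 14*m - 42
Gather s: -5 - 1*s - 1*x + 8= -s - x + 3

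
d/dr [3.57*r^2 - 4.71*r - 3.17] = 7.14*r - 4.71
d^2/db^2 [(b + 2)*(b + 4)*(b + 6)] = 6*b + 24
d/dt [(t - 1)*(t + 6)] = 2*t + 5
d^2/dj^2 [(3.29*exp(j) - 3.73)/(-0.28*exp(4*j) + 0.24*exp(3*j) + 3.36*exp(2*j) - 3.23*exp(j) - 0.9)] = (-2.321424*exp(8*j) + 7.11088*exp(7*j) - 0.332639999999969*exp(6*j) - 21.35646*exp(5*j) + 0.608524000000045*exp(4*j) + 102.674448*exp(3*j) - 173.885472*exp(2*j) + 93.596827*exp(j) - 13.50801)*exp(j)/(0.021952*exp(12*j) - 0.056448*exp(11*j) - 0.741888*exp(10*j) + 2.100624*exp(9*j) + 7.812*exp(8*j) - 26.165952*exp(7*j) - 18.466188*exp(6*j) + 111.122856*exp(5*j) - 78.187392*exp(4*j) - 25.490053*exp(3*j) + 20.00403*exp(2*j) + 7.8489*exp(j) + 0.729)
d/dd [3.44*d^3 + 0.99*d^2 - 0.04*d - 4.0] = 10.32*d^2 + 1.98*d - 0.04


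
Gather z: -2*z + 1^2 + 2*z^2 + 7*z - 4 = 2*z^2 + 5*z - 3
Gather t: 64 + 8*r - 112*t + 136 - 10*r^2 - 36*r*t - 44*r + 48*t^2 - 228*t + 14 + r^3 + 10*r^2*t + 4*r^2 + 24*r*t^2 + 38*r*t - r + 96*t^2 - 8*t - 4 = r^3 - 6*r^2 - 37*r + t^2*(24*r + 144) + t*(10*r^2 + 2*r - 348) + 210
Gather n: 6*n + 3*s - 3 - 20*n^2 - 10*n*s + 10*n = -20*n^2 + n*(16 - 10*s) + 3*s - 3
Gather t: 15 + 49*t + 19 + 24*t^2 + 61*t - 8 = 24*t^2 + 110*t + 26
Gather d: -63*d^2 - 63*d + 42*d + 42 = -63*d^2 - 21*d + 42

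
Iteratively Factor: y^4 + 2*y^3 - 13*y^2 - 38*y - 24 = (y + 2)*(y^3 - 13*y - 12) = (y - 4)*(y + 2)*(y^2 + 4*y + 3) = (y - 4)*(y + 2)*(y + 3)*(y + 1)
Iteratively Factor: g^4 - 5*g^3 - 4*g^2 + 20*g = (g - 2)*(g^3 - 3*g^2 - 10*g) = g*(g - 2)*(g^2 - 3*g - 10) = g*(g - 2)*(g + 2)*(g - 5)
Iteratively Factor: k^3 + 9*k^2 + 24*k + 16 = (k + 1)*(k^2 + 8*k + 16) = (k + 1)*(k + 4)*(k + 4)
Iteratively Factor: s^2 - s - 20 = (s - 5)*(s + 4)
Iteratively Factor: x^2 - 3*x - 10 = (x + 2)*(x - 5)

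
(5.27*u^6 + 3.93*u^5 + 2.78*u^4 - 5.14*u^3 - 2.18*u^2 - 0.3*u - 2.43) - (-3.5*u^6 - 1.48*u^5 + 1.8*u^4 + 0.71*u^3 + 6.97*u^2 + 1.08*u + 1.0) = 8.77*u^6 + 5.41*u^5 + 0.98*u^4 - 5.85*u^3 - 9.15*u^2 - 1.38*u - 3.43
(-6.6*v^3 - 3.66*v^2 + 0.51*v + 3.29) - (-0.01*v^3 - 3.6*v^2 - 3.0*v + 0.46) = -6.59*v^3 - 0.0600000000000001*v^2 + 3.51*v + 2.83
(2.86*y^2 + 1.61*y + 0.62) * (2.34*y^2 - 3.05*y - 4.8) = 6.6924*y^4 - 4.9556*y^3 - 17.1877*y^2 - 9.619*y - 2.976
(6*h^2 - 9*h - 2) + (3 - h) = 6*h^2 - 10*h + 1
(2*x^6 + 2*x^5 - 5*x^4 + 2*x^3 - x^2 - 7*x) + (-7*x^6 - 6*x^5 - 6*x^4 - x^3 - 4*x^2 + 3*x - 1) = -5*x^6 - 4*x^5 - 11*x^4 + x^3 - 5*x^2 - 4*x - 1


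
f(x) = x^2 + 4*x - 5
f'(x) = 2*x + 4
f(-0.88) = -7.75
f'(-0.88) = 2.24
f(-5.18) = 1.11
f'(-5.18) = -6.36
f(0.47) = -2.90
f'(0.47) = 4.94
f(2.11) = 7.89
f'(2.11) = 8.22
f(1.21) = 1.30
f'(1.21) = 6.42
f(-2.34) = -8.88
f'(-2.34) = -0.68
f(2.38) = 10.18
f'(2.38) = 8.76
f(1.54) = 3.53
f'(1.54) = 7.08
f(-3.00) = -8.00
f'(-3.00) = -2.00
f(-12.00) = 91.00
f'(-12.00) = -20.00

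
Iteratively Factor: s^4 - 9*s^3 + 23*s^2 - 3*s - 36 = (s + 1)*(s^3 - 10*s^2 + 33*s - 36) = (s - 3)*(s + 1)*(s^2 - 7*s + 12) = (s - 4)*(s - 3)*(s + 1)*(s - 3)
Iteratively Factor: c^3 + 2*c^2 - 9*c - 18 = (c - 3)*(c^2 + 5*c + 6) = (c - 3)*(c + 2)*(c + 3)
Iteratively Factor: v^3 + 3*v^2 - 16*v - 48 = (v - 4)*(v^2 + 7*v + 12) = (v - 4)*(v + 4)*(v + 3)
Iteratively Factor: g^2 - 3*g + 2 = (g - 1)*(g - 2)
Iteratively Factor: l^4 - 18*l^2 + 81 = (l + 3)*(l^3 - 3*l^2 - 9*l + 27) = (l - 3)*(l + 3)*(l^2 - 9) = (l - 3)*(l + 3)^2*(l - 3)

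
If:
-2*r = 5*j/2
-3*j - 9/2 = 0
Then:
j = -3/2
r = 15/8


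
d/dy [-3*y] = -3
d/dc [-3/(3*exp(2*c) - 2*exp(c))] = 6*(3*exp(c) - 1)*exp(-c)/(3*exp(c) - 2)^2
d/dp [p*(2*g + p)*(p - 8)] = 4*g*p - 16*g + 3*p^2 - 16*p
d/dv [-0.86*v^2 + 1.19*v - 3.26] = 1.19 - 1.72*v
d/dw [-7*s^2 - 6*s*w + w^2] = -6*s + 2*w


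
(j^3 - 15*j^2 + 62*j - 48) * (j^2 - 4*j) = j^5 - 19*j^4 + 122*j^3 - 296*j^2 + 192*j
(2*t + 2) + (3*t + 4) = 5*t + 6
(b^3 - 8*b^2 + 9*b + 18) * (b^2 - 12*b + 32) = b^5 - 20*b^4 + 137*b^3 - 346*b^2 + 72*b + 576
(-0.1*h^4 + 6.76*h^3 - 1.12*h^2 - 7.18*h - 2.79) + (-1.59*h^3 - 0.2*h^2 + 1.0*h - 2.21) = -0.1*h^4 + 5.17*h^3 - 1.32*h^2 - 6.18*h - 5.0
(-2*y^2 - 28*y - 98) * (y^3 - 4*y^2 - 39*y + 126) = -2*y^5 - 20*y^4 + 92*y^3 + 1232*y^2 + 294*y - 12348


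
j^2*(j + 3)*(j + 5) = j^4 + 8*j^3 + 15*j^2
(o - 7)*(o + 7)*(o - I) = o^3 - I*o^2 - 49*o + 49*I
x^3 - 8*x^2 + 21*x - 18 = (x - 3)^2*(x - 2)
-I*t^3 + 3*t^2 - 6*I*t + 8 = (t - 2*I)*(t + 4*I)*(-I*t + 1)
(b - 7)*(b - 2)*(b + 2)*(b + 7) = b^4 - 53*b^2 + 196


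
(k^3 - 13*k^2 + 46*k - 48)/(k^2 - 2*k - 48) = (k^2 - 5*k + 6)/(k + 6)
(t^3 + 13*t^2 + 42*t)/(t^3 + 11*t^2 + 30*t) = (t + 7)/(t + 5)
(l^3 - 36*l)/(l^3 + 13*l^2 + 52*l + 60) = l*(l - 6)/(l^2 + 7*l + 10)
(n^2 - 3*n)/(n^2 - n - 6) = n/(n + 2)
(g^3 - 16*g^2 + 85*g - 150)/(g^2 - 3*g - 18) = (g^2 - 10*g + 25)/(g + 3)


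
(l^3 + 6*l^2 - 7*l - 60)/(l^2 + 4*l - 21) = (l^2 + 9*l + 20)/(l + 7)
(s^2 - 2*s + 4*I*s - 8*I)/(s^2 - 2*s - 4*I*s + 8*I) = (s + 4*I)/(s - 4*I)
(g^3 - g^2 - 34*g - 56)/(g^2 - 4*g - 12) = (g^2 - 3*g - 28)/(g - 6)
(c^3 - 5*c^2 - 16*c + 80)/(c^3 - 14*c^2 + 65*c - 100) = (c + 4)/(c - 5)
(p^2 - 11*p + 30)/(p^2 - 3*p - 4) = (-p^2 + 11*p - 30)/(-p^2 + 3*p + 4)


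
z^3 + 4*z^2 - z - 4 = (z - 1)*(z + 1)*(z + 4)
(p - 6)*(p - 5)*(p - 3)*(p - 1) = p^4 - 15*p^3 + 77*p^2 - 153*p + 90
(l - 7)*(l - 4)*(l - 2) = l^3 - 13*l^2 + 50*l - 56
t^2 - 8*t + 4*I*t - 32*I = (t - 8)*(t + 4*I)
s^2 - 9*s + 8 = (s - 8)*(s - 1)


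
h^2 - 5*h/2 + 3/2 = (h - 3/2)*(h - 1)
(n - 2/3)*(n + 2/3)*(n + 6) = n^3 + 6*n^2 - 4*n/9 - 8/3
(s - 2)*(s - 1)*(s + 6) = s^3 + 3*s^2 - 16*s + 12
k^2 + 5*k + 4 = (k + 1)*(k + 4)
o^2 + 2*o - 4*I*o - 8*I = (o + 2)*(o - 4*I)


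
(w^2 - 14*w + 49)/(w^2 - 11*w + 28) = (w - 7)/(w - 4)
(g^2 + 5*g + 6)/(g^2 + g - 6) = (g + 2)/(g - 2)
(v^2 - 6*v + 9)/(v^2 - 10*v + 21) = (v - 3)/(v - 7)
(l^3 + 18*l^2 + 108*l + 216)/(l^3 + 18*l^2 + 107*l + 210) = (l^2 + 12*l + 36)/(l^2 + 12*l + 35)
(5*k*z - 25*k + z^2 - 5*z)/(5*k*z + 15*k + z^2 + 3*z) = (z - 5)/(z + 3)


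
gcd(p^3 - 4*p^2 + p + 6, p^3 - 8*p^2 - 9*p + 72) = p - 3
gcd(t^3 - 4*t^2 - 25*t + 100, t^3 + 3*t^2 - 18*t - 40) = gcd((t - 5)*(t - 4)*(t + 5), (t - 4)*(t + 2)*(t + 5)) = t^2 + t - 20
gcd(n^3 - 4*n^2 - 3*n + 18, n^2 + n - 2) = n + 2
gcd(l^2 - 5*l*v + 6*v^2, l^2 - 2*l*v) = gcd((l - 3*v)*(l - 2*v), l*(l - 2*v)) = -l + 2*v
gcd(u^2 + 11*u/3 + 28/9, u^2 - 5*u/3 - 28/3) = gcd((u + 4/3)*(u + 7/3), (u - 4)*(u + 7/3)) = u + 7/3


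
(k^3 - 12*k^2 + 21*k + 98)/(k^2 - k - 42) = (k^2 - 5*k - 14)/(k + 6)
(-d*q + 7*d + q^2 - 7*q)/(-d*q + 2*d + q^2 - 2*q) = (q - 7)/(q - 2)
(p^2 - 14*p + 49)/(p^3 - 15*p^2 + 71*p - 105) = (p - 7)/(p^2 - 8*p + 15)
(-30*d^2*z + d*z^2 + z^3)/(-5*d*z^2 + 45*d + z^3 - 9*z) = z*(6*d + z)/(z^2 - 9)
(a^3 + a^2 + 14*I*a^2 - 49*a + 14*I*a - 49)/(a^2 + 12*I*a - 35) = (a^2 + a*(1 + 7*I) + 7*I)/(a + 5*I)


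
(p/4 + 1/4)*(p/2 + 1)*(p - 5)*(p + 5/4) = p^4/8 - 3*p^3/32 - 31*p^2/16 - 105*p/32 - 25/16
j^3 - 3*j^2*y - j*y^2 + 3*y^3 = (j - 3*y)*(j - y)*(j + y)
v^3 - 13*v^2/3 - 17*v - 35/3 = (v - 7)*(v + 1)*(v + 5/3)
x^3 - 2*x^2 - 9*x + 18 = (x - 3)*(x - 2)*(x + 3)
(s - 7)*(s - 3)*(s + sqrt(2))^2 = s^4 - 10*s^3 + 2*sqrt(2)*s^3 - 20*sqrt(2)*s^2 + 23*s^2 - 20*s + 42*sqrt(2)*s + 42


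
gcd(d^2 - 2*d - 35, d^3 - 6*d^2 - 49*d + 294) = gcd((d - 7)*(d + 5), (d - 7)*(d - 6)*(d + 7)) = d - 7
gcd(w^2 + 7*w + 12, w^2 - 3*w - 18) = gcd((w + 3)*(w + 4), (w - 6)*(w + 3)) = w + 3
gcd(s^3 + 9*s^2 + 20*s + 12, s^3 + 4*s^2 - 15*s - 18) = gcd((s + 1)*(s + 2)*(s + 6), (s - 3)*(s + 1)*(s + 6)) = s^2 + 7*s + 6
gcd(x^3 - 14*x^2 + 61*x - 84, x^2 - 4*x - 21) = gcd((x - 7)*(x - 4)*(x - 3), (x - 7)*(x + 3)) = x - 7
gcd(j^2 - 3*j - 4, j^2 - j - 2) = j + 1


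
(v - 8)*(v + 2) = v^2 - 6*v - 16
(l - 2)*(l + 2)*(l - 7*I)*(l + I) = l^4 - 6*I*l^3 + 3*l^2 + 24*I*l - 28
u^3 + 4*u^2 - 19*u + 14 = (u - 2)*(u - 1)*(u + 7)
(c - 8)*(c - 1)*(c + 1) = c^3 - 8*c^2 - c + 8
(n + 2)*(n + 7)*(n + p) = n^3 + n^2*p + 9*n^2 + 9*n*p + 14*n + 14*p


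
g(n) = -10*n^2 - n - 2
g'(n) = -20*n - 1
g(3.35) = -117.58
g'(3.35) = -68.00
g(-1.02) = -11.38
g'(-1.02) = 19.40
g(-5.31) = -278.65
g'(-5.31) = 105.20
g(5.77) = -340.70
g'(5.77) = -116.40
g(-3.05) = -91.98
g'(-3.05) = 60.00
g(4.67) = -224.76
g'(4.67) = -94.40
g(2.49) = -66.49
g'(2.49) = -50.80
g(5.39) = -297.91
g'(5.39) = -108.80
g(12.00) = -1454.00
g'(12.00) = -241.00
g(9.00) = -821.00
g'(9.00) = -181.00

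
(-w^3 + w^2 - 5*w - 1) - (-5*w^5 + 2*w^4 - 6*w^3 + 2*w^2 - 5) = 5*w^5 - 2*w^4 + 5*w^3 - w^2 - 5*w + 4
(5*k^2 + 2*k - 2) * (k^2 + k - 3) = 5*k^4 + 7*k^3 - 15*k^2 - 8*k + 6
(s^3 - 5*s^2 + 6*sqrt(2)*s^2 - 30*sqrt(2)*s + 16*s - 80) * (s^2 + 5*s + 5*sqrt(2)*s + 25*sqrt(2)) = s^5 + 11*sqrt(2)*s^4 + 51*s^3 - 195*sqrt(2)*s^2 - 1900*s - 2000*sqrt(2)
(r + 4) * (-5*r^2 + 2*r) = -5*r^3 - 18*r^2 + 8*r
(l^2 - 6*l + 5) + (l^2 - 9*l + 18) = 2*l^2 - 15*l + 23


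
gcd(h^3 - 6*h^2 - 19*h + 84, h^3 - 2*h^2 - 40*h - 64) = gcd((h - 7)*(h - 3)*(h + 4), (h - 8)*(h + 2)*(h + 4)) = h + 4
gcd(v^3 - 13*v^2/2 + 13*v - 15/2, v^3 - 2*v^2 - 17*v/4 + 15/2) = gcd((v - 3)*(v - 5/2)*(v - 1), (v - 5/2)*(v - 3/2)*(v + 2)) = v - 5/2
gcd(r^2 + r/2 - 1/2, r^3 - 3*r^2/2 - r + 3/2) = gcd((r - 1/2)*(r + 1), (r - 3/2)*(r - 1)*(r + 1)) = r + 1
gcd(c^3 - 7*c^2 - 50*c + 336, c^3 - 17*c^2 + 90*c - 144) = c^2 - 14*c + 48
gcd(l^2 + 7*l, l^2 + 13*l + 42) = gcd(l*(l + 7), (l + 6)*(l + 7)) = l + 7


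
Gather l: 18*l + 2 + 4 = 18*l + 6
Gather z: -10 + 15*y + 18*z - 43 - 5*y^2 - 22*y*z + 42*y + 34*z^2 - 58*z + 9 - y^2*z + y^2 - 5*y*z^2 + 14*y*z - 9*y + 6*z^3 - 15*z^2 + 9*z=-4*y^2 + 48*y + 6*z^3 + z^2*(19 - 5*y) + z*(-y^2 - 8*y - 31) - 44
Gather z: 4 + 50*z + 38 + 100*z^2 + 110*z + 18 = 100*z^2 + 160*z + 60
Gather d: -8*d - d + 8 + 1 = 9 - 9*d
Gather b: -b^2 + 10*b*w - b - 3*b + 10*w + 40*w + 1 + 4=-b^2 + b*(10*w - 4) + 50*w + 5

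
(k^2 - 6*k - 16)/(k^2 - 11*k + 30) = (k^2 - 6*k - 16)/(k^2 - 11*k + 30)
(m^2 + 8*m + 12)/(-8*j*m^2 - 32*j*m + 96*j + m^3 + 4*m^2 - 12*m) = (-m - 2)/(8*j*m - 16*j - m^2 + 2*m)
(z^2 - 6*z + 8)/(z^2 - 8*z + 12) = (z - 4)/(z - 6)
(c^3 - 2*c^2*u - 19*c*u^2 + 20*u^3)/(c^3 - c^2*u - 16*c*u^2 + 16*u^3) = (-c + 5*u)/(-c + 4*u)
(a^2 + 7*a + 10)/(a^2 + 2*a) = (a + 5)/a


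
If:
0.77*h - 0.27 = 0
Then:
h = 0.35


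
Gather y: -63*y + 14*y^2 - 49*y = 14*y^2 - 112*y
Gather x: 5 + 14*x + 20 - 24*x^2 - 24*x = -24*x^2 - 10*x + 25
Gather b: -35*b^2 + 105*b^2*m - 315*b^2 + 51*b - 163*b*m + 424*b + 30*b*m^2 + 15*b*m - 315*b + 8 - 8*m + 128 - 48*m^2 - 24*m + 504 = b^2*(105*m - 350) + b*(30*m^2 - 148*m + 160) - 48*m^2 - 32*m + 640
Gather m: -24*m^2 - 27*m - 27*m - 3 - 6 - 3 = -24*m^2 - 54*m - 12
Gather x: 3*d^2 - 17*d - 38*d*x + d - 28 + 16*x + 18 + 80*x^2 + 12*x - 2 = 3*d^2 - 16*d + 80*x^2 + x*(28 - 38*d) - 12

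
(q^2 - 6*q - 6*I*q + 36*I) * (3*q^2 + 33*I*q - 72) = 3*q^4 - 18*q^3 + 15*I*q^3 + 126*q^2 - 90*I*q^2 - 756*q + 432*I*q - 2592*I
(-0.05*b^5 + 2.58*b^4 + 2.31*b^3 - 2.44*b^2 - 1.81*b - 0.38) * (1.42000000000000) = -0.071*b^5 + 3.6636*b^4 + 3.2802*b^3 - 3.4648*b^2 - 2.5702*b - 0.5396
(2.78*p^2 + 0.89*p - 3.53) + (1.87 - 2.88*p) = 2.78*p^2 - 1.99*p - 1.66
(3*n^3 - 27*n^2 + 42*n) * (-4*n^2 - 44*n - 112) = -12*n^5 - 24*n^4 + 684*n^3 + 1176*n^2 - 4704*n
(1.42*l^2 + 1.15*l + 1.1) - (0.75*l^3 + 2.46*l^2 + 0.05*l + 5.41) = -0.75*l^3 - 1.04*l^2 + 1.1*l - 4.31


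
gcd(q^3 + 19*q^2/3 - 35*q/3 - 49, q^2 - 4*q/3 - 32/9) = 1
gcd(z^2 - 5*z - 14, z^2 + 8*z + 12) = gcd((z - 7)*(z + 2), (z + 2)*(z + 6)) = z + 2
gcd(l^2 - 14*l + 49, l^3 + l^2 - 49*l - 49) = l - 7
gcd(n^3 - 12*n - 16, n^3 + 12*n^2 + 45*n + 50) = n + 2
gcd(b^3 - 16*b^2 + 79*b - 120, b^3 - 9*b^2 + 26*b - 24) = b - 3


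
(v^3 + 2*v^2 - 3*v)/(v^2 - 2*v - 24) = v*(-v^2 - 2*v + 3)/(-v^2 + 2*v + 24)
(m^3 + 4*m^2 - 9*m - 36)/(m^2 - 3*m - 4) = (-m^3 - 4*m^2 + 9*m + 36)/(-m^2 + 3*m + 4)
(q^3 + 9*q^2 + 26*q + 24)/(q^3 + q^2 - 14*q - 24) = (q + 4)/(q - 4)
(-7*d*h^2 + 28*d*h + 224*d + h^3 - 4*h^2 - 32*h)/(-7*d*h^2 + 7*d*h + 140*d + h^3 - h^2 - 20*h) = (h - 8)/(h - 5)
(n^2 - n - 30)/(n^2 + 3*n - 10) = (n - 6)/(n - 2)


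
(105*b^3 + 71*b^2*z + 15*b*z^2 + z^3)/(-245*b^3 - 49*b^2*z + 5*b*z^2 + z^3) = (3*b + z)/(-7*b + z)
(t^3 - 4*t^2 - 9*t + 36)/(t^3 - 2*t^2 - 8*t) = (t^2 - 9)/(t*(t + 2))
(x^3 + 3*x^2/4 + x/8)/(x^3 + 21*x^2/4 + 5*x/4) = (x + 1/2)/(x + 5)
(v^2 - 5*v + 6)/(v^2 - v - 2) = (v - 3)/(v + 1)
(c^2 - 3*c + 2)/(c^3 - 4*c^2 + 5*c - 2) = 1/(c - 1)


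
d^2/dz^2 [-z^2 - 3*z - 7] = -2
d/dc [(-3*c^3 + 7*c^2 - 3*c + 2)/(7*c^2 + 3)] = (-21*c^4 - 6*c^2 + 14*c - 9)/(49*c^4 + 42*c^2 + 9)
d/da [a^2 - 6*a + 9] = 2*a - 6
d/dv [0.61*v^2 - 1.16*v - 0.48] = 1.22*v - 1.16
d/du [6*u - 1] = 6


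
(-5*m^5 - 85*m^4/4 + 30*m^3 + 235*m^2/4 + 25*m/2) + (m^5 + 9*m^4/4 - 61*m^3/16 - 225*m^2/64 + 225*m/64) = -4*m^5 - 19*m^4 + 419*m^3/16 + 3535*m^2/64 + 1025*m/64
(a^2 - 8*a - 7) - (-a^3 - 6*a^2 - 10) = a^3 + 7*a^2 - 8*a + 3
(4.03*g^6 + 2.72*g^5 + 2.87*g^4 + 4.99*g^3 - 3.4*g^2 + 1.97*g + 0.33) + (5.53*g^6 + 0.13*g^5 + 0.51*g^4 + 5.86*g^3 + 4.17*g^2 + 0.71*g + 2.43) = 9.56*g^6 + 2.85*g^5 + 3.38*g^4 + 10.85*g^3 + 0.77*g^2 + 2.68*g + 2.76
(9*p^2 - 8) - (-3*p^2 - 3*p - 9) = 12*p^2 + 3*p + 1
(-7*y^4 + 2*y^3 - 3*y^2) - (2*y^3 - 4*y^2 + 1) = -7*y^4 + y^2 - 1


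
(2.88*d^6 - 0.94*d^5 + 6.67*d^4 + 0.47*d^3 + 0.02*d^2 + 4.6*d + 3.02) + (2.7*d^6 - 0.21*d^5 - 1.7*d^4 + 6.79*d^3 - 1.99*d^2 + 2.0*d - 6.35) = 5.58*d^6 - 1.15*d^5 + 4.97*d^4 + 7.26*d^3 - 1.97*d^2 + 6.6*d - 3.33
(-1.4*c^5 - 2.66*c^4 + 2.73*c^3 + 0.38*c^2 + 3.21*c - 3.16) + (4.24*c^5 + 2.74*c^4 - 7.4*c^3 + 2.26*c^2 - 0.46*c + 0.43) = 2.84*c^5 + 0.0800000000000001*c^4 - 4.67*c^3 + 2.64*c^2 + 2.75*c - 2.73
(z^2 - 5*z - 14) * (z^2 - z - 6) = z^4 - 6*z^3 - 15*z^2 + 44*z + 84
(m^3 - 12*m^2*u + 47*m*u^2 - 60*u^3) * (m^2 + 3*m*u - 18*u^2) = m^5 - 9*m^4*u - 7*m^3*u^2 + 297*m^2*u^3 - 1026*m*u^4 + 1080*u^5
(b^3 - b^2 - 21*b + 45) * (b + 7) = b^4 + 6*b^3 - 28*b^2 - 102*b + 315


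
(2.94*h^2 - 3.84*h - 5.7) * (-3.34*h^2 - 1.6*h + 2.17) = -9.8196*h^4 + 8.1216*h^3 + 31.5618*h^2 + 0.787200000000002*h - 12.369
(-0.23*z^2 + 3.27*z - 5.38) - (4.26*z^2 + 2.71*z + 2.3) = -4.49*z^2 + 0.56*z - 7.68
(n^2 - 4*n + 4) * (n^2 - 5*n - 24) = n^4 - 9*n^3 + 76*n - 96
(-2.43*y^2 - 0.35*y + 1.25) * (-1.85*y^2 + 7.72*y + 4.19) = 4.4955*y^4 - 18.1121*y^3 - 15.1962*y^2 + 8.1835*y + 5.2375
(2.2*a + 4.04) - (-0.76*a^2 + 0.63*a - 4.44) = 0.76*a^2 + 1.57*a + 8.48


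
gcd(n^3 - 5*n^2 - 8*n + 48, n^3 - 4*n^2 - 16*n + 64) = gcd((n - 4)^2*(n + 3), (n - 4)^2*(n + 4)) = n^2 - 8*n + 16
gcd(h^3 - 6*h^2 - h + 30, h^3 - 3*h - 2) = 1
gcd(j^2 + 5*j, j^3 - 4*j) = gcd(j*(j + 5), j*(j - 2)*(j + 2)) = j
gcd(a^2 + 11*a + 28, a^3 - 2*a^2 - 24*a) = a + 4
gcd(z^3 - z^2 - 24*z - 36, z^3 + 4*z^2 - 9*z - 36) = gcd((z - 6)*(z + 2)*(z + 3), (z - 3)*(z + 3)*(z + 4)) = z + 3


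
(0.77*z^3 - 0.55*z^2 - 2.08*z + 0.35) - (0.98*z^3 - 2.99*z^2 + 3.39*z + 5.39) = -0.21*z^3 + 2.44*z^2 - 5.47*z - 5.04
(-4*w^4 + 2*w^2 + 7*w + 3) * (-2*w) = 8*w^5 - 4*w^3 - 14*w^2 - 6*w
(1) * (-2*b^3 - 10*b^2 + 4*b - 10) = -2*b^3 - 10*b^2 + 4*b - 10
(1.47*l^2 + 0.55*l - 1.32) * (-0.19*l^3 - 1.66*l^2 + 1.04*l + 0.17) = -0.2793*l^5 - 2.5447*l^4 + 0.8666*l^3 + 3.0131*l^2 - 1.2793*l - 0.2244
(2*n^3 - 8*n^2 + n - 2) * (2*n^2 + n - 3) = 4*n^5 - 14*n^4 - 12*n^3 + 21*n^2 - 5*n + 6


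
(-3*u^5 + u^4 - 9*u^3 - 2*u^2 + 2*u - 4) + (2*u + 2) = -3*u^5 + u^4 - 9*u^3 - 2*u^2 + 4*u - 2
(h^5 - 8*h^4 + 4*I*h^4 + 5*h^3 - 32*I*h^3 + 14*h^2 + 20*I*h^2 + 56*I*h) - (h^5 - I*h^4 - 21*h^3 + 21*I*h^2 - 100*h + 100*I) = -8*h^4 + 5*I*h^4 + 26*h^3 - 32*I*h^3 + 14*h^2 - I*h^2 + 100*h + 56*I*h - 100*I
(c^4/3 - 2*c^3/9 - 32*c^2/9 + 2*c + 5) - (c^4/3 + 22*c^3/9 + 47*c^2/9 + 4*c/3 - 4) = -8*c^3/3 - 79*c^2/9 + 2*c/3 + 9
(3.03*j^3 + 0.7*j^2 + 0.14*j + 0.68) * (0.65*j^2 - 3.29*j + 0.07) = 1.9695*j^5 - 9.5137*j^4 - 1.9999*j^3 + 0.0304*j^2 - 2.2274*j + 0.0476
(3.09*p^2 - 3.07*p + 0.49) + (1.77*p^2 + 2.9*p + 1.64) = 4.86*p^2 - 0.17*p + 2.13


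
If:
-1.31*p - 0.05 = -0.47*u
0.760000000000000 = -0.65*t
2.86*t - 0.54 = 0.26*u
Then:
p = -5.40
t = -1.17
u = -14.94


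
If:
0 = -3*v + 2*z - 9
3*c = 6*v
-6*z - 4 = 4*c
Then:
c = -62/17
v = -31/17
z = 30/17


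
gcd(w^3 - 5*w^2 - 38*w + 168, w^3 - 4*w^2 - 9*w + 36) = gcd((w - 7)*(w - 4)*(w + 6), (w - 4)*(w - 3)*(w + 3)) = w - 4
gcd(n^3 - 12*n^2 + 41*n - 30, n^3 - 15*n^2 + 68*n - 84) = n - 6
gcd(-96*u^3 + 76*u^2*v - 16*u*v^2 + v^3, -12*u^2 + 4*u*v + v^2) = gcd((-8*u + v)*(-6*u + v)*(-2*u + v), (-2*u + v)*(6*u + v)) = 2*u - v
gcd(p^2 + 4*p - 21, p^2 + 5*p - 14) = p + 7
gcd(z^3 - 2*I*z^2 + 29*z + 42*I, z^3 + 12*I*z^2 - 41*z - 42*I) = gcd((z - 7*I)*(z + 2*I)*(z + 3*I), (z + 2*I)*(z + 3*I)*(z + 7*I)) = z^2 + 5*I*z - 6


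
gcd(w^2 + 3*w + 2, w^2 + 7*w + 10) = w + 2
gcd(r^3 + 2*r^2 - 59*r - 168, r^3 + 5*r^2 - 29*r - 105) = r^2 + 10*r + 21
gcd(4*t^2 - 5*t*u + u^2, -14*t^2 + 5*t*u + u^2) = 1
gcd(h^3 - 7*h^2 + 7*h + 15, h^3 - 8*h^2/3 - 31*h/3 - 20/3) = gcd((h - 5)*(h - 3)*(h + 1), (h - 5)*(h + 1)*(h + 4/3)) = h^2 - 4*h - 5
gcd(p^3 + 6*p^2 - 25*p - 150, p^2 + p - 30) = p^2 + p - 30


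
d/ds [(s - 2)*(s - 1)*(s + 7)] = 3*s^2 + 8*s - 19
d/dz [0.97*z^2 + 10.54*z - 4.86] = 1.94*z + 10.54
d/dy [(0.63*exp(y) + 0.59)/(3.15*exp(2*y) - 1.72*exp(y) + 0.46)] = (-1.9845*exp(2*y) - 3.717*exp(y) + 1.3046)*exp(y)/(9.9225*exp(4*y) - 10.836*exp(3*y) + 5.8564*exp(2*y) - 1.5824*exp(y) + 0.2116)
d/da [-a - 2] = -1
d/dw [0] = 0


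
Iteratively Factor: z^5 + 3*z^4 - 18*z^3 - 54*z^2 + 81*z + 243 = (z - 3)*(z^4 + 6*z^3 - 54*z - 81) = (z - 3)*(z + 3)*(z^3 + 3*z^2 - 9*z - 27) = (z - 3)*(z + 3)^2*(z^2 - 9) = (z - 3)^2*(z + 3)^2*(z + 3)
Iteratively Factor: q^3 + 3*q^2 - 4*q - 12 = (q - 2)*(q^2 + 5*q + 6) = (q - 2)*(q + 2)*(q + 3)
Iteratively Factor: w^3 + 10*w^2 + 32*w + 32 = (w + 2)*(w^2 + 8*w + 16) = (w + 2)*(w + 4)*(w + 4)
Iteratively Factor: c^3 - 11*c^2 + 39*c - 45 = (c - 3)*(c^2 - 8*c + 15) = (c - 5)*(c - 3)*(c - 3)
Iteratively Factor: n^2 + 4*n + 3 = (n + 1)*(n + 3)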